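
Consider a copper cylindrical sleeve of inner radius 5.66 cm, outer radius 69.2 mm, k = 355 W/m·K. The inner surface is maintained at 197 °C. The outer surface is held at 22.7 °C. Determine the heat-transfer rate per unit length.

Q' = 2πk·ΔT/ln(r₂/r₁) = 2π × 355 × 174.3 / ln(0.0692/0.0566) = 1.93×10^6 W/m

Q' = 1930 kW/m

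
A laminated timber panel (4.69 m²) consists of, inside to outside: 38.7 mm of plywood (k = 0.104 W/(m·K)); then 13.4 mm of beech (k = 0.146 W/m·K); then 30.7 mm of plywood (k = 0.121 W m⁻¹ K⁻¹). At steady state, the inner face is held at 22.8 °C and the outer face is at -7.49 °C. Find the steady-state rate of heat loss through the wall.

Resistance network (inner→outer):
  R_plywood = L/(kA) = 0.0387/(0.104·4.69) = 0.07934 K/W
  R_beech = L/(kA) = 0.0134/(0.146·4.69) = 0.01957 K/W
  R_plywood = L/(kA) = 0.0307/(0.121·4.69) = 0.05410 K/W
ΣR = 0.07934 + 0.01957 + 0.05410 = 0.1530 K/W
Q = ΔT/ΣR = (22.8 °C − -7.49 °C)/0.1530 = 198 W

Q = 198 W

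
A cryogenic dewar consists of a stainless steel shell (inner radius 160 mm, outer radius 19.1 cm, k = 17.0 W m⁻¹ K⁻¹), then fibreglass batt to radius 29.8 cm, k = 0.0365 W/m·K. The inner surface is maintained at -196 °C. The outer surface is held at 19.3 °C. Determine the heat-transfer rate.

Q = 52.5 W

Series thermal resistances, inner to outer:
  R_stainless steel = (1/0.160 − 1/0.191)/(4πk) = 1.014/(4π·17.0) = 0.004748 K/W
  R_fibreglass batt = (1/0.191 − 1/0.298)/(4πk) = 1.880/(4π·0.0365) = 4.099 K/W
ΣR = 0.004748 + 4.099 = 4.104 K/W
Q = ΔT/ΣR = (-196 °C − 19.3 °C)/4.104 = -52.5 W
(Negative Q ⇒ heat flows inward; heat gain = 52.5 W.)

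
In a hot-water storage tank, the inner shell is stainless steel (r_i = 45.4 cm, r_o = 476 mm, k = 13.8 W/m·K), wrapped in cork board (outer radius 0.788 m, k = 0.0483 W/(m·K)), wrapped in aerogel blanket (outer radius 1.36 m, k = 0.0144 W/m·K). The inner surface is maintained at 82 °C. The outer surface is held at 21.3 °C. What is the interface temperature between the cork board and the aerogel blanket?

T = 62.7 °C

Resistance network (inner→outer):
  R_stainless steel = (1/0.454 − 1/0.476)/(4πk) = 0.1018/(4π·13.8) = 5.870×10^-4 K/W
  R_cork board = (1/0.476 − 1/0.788)/(4πk) = 0.8318/(4π·0.0483) = 1.370 K/W
  R_aerogel blanket = (1/0.788 − 1/1.36)/(4πk) = 0.5337/(4π·0.0144) = 2.950 K/W
ΣR = 5.870×10^-4 + 1.370 + 2.950 = 4.321 K/W
Q = ΔT/ΣR = (82 °C − 21.3 °C)/4.321 = 14.05 W
From the inner boundary to the cork board/aerogel blanket interface, ΣR_partial = 1.371 K/W.
T_interface = T_in − Q·ΣR_partial = 82 °C − (14.05)(1.371) = 62.7 °C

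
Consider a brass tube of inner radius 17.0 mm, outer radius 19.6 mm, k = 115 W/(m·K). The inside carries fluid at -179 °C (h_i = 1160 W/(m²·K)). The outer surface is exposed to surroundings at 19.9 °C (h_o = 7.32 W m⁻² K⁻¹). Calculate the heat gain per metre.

Q' = 178 W/m

Series thermal resistances, inner to outer:
  R'_conv,in = 1/(2πr h) = 1/(2π·0.0170·1160) = 0.008071 m·K/W
  R'_brass = ln(0.0196/0.0170)/(2πk) = 0.1423/(2π·115) = 1.970×10^-4 m·K/W
  R'_conv,out = 1/(2πr h) = 1/(2π·0.0196·7.32) = 1.109 m·K/W
ΣR = 0.008071 + 1.970×10^-4 + 1.109 = 1.117 m·K/W
Q' = ΔT/ΣR = (-179 °C − 19.9 °C)/1.117 = -178 W/m
(Negative Q' ⇒ heat flows inward; heat gain = 178 W/m.)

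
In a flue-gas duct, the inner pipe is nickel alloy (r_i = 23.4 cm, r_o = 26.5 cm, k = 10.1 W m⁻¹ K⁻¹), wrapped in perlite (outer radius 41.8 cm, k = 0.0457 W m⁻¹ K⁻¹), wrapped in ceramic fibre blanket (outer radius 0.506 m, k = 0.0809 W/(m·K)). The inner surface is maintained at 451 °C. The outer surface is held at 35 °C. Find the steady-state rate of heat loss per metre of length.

Treat each layer as a resistance in series:
  R'_nickel alloy = ln(0.265/0.234)/(2πk) = 0.1244/(2π·10.1) = 0.001960 m·K/W
  R'_perlite = ln(0.418/0.265)/(2πk) = 0.4558/(2π·0.0457) = 1.587 m·K/W
  R'_ceramic fibre blanket = ln(0.506/0.418)/(2πk) = 0.1911/(2π·0.0809) = 0.3759 m·K/W
ΣR = 0.001960 + 1.587 + 0.3759 = 1.965 m·K/W
Q' = ΔT/ΣR = (451 °C − 35 °C)/1.965 = 212 W/m

Q' = 212 W/m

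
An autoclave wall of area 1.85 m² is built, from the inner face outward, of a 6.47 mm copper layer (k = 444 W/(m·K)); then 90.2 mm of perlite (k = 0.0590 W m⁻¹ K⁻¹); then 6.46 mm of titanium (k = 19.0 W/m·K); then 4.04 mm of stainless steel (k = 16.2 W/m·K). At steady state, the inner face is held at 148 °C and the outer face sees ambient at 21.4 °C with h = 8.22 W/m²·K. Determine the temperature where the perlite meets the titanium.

Series thermal resistances, inner to outer:
  R_copper = L/(kA) = 0.00647/(444·1.85) = 7.877×10^-6 K/W
  R_perlite = L/(kA) = 0.0902/(0.0590·1.85) = 0.8264 K/W
  R_titanium = L/(kA) = 0.00646/(19.0·1.85) = 1.838×10^-4 K/W
  R_stainless steel = L/(kA) = 0.00404/(16.2·1.85) = 1.348×10^-4 K/W
  R_conv,out = 1/(hA) = 1/(8.22·1.85) = 0.06576 K/W
ΣR = 7.877×10^-6 + 0.8264 + 1.838×10^-4 + 1.348×10^-4 + 0.06576 = 0.8925 K/W
Q = ΔT/ΣR = (148 °C − 21.4 °C)/0.8925 = 141.8 W
From the inner boundary to the perlite/titanium interface, ΣR_partial = 0.8264 K/W.
T_interface = T_in − Q·ΣR_partial = 148 °C − (141.8)(0.8264) = 30.8 °C

T = 30.8 °C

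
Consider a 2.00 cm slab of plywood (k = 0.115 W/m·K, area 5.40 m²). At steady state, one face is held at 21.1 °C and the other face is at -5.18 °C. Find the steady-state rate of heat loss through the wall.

Q = 816 W

Q = kA·ΔT/L = 0.115 × 5.40 × |21.1 °C − -5.18 °C| / 0.0200 = 816 W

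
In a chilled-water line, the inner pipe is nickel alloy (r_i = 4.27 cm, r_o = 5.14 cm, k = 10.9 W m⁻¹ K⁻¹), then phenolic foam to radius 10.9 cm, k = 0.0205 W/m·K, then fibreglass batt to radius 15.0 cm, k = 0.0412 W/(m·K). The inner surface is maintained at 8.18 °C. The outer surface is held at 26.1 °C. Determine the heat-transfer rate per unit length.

Resistance network (inner→outer):
  R'_nickel alloy = ln(0.0514/0.0427)/(2πk) = 0.1854/(2π·10.9) = 0.002708 m·K/W
  R'_phenolic foam = ln(0.109/0.0514)/(2πk) = 0.7517/(2π·0.0205) = 5.836 m·K/W
  R'_fibreglass batt = ln(0.150/0.109)/(2πk) = 0.3193/(2π·0.0412) = 1.233 m·K/W
ΣR = 0.002708 + 5.836 + 1.233 = 7.072 m·K/W
Q' = ΔT/ΣR = (8.18 °C − 26.1 °C)/7.072 = -2.53 W/m
(Negative Q' ⇒ heat flows inward; heat gain = 2.53 W/m.)

Q' = 2.53 W/m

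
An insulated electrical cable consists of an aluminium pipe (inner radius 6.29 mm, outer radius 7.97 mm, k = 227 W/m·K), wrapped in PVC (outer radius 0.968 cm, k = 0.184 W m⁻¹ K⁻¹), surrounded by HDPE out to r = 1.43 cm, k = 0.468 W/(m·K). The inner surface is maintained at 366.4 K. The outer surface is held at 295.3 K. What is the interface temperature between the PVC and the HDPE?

T = 326.6 K

Treat each layer as a resistance in series:
  R'_aluminium = ln(0.00797/0.00629)/(2πk) = 0.2367/(2π·227) = 1.660×10^-4 m·K/W
  R'_PVC = ln(0.00968/0.00797)/(2πk) = 0.1944/(2π·0.184) = 0.1681 m·K/W
  R'_HDPE = ln(0.0143/0.00968)/(2πk) = 0.3902/(2π·0.468) = 0.1327 m·K/W
ΣR = 1.660×10^-4 + 0.1681 + 0.1327 = 0.3010 m·K/W
Q' = ΔT/ΣR = (366.4 K − 295.3 K)/0.3010 = 236.2 W/m
From the inner boundary to the PVC/HDPE interface, ΣR_partial = 0.1683 m·K/W.
T_interface = T_in − Q'·ΣR_partial = 366.4 K − (236.2)(0.1683) = 326.6 K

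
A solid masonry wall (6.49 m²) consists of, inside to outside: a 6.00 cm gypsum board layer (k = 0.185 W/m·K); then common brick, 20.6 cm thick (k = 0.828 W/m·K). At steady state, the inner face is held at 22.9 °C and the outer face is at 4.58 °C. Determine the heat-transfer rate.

Treat each layer as a resistance in series:
  R_gypsum board = L/(kA) = 0.0600/(0.185·6.49) = 0.04997 K/W
  R_common brick = L/(kA) = 0.206/(0.828·6.49) = 0.03833 K/W
ΣR = 0.04997 + 0.03833 = 0.08830 K/W
Q = ΔT/ΣR = (22.9 °C − 4.58 °C)/0.08830 = 207 W

Q = 207 W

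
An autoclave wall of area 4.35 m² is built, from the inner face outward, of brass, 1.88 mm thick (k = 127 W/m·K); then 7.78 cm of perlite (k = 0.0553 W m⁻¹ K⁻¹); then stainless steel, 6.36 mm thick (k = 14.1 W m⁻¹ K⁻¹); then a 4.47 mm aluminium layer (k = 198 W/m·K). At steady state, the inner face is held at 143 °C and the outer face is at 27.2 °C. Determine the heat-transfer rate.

Q = 358 W

Series thermal resistances, inner to outer:
  R_brass = L/(kA) = 0.00188/(127·4.35) = 3.403×10^-6 K/W
  R_perlite = L/(kA) = 0.0778/(0.0553·4.35) = 0.3234 K/W
  R_stainless steel = L/(kA) = 0.00636/(14.1·4.35) = 1.037×10^-4 K/W
  R_aluminium = L/(kA) = 0.00447/(198·4.35) = 5.190×10^-6 K/W
ΣR = 3.403×10^-6 + 0.3234 + 1.037×10^-4 + 5.190×10^-6 = 0.3235 K/W
Q = ΔT/ΣR = (143 °C − 27.2 °C)/0.3235 = 358 W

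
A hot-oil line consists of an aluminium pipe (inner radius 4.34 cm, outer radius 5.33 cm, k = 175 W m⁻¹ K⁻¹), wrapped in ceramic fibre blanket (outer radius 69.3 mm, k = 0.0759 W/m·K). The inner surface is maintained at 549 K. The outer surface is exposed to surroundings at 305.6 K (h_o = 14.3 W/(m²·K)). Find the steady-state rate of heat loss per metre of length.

Q' = 342 W/m

Resistance network (inner→outer):
  R'_aluminium = ln(0.0533/0.0434)/(2πk) = 0.2055/(2π·175) = 1.869×10^-4 m·K/W
  R'_ceramic fibre blanket = ln(0.0693/0.0533)/(2πk) = 0.2625/(2π·0.0759) = 0.5505 m·K/W
  R'_conv,out = 1/(2πr h) = 1/(2π·0.0693·14.3) = 0.1606 m·K/W
ΣR = 1.869×10^-4 + 0.5505 + 0.1606 = 0.7113 m·K/W
Q' = ΔT/ΣR = (549 K − 305.6 K)/0.7113 = 342 W/m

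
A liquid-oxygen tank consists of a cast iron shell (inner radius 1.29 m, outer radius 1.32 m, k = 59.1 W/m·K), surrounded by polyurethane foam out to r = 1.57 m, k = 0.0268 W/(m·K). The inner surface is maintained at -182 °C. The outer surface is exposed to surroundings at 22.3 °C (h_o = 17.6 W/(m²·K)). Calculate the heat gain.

Treat each layer as a resistance in series:
  R_cast iron = (1/1.29 − 1/1.32)/(4πk) = 0.01762/(4π·59.1) = 2.372×10^-5 K/W
  R_polyurethane foam = (1/1.32 − 1/1.57)/(4πk) = 0.1206/(4π·0.0268) = 0.3582 K/W
  R_conv,out = 1/(4πr²h) = 1/(4π·1.57²·17.6) = 0.001834 K/W
ΣR = 2.372×10^-5 + 0.3582 + 0.001834 = 0.3601 K/W
Q = ΔT/ΣR = (-182 °C − 22.3 °C)/0.3601 = -567 W
(Negative Q ⇒ heat flows inward; heat gain = 567 W.)

Q = 567 W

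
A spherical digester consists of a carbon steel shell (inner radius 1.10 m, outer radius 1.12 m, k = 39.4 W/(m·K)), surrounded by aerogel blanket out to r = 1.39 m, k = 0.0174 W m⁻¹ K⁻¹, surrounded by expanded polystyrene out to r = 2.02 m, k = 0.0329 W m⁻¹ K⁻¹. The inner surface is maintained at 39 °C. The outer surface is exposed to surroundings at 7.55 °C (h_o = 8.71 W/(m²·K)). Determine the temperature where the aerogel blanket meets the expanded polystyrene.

Resistance network (inner→outer):
  R_carbon steel = (1/1.10 − 1/1.12)/(4πk) = 0.01623/(4π·39.4) = 3.279×10^-5 K/W
  R_aerogel blanket = (1/1.12 − 1/1.39)/(4πk) = 0.1734/(4π·0.0174) = 0.7932 K/W
  R_expanded polystyrene = (1/1.39 − 1/2.02)/(4πk) = 0.2244/(4π·0.0329) = 0.5427 K/W
  R_conv,out = 1/(4πr²h) = 1/(4π·2.02²·8.71) = 0.002239 K/W
ΣR = 3.279×10^-5 + 0.7932 + 0.5427 + 0.002239 = 1.338 K/W
Q = ΔT/ΣR = (39 °C − 7.55 °C)/1.338 = 23.51 W
From the inner boundary to the aerogel blanket/expanded polystyrene interface, ΣR_partial = 0.7932 K/W.
T_interface = T_in − Q·ΣR_partial = 39 °C − (23.51)(0.7932) = 20.4 °C

T = 20.4 °C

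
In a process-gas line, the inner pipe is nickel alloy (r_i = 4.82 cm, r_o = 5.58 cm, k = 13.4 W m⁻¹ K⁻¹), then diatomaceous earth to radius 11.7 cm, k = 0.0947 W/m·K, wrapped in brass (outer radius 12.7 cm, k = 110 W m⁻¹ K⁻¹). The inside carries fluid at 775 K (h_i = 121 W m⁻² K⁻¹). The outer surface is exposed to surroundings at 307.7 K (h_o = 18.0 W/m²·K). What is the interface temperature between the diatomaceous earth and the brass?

T = 332.0 K

Series thermal resistances, inner to outer:
  R'_conv,in = 1/(2πr h) = 1/(2π·0.0482·121) = 0.02729 m·K/W
  R'_nickel alloy = ln(0.0558/0.0482)/(2πk) = 0.1464/(2π·13.4) = 0.001739 m·K/W
  R'_diatomaceous earth = ln(0.117/0.0558)/(2πk) = 0.7404/(2π·0.0947) = 1.244 m·K/W
  R'_brass = ln(0.127/0.117)/(2πk) = 0.08201/(2π·110) = 1.187×10^-4 m·K/W
  R'_conv,out = 1/(2πr h) = 1/(2π·0.127·18.0) = 0.06962 m·K/W
ΣR = 0.02729 + 0.001739 + 1.244 + 1.187×10^-4 + 0.06962 = 1.343 m·K/W
Q' = ΔT/ΣR = (775 K − 307.7 K)/1.343 = 348.0 W/m
From the inner boundary to the diatomaceous earth/brass interface, ΣR_partial = 1.273 m·K/W.
T_interface = T_in − Q'·ΣR_partial = 775 K − (348.0)(1.273) = 332.0 K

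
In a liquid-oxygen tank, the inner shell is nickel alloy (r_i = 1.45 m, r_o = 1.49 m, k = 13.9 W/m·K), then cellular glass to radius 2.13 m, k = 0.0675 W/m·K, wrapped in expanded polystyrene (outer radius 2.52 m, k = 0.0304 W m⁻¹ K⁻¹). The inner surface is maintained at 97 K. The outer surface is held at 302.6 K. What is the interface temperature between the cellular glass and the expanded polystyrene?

T = 211.2 K

Series thermal resistances, inner to outer:
  R_nickel alloy = (1/1.45 − 1/1.49)/(4πk) = 0.01851/(4π·13.9) = 1.060×10^-4 K/W
  R_cellular glass = (1/1.49 − 1/2.13)/(4πk) = 0.2017/(4π·0.0675) = 0.2377 K/W
  R_expanded polystyrene = (1/2.13 − 1/2.52)/(4πk) = 0.07266/(4π·0.0304) = 0.1902 K/W
ΣR = 1.060×10^-4 + 0.2377 + 0.1902 = 0.4280 K/W
Q = ΔT/ΣR = (97 K − 302.6 K)/0.4280 = -480.4 W
From the inner boundary to the cellular glass/expanded polystyrene interface, ΣR_partial = 0.2378 K/W.
T_interface = T_in − Q·ΣR_partial = 97 K − (-480.4)(0.2378) = 211.2 K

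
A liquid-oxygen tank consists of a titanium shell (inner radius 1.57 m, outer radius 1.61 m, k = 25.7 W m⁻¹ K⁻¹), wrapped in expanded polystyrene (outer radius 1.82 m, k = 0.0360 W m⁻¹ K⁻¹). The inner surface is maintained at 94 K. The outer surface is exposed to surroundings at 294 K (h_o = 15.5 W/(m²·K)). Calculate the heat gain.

Treat each layer as a resistance in series:
  R_titanium = (1/1.57 − 1/1.61)/(4πk) = 0.01582/(4π·25.7) = 4.900×10^-5 K/W
  R_expanded polystyrene = (1/1.61 − 1/1.82)/(4πk) = 0.07167/(4π·0.0360) = 0.1584 K/W
  R_conv,out = 1/(4πr²h) = 1/(4π·1.82²·15.5) = 0.001550 K/W
ΣR = 4.900×10^-5 + 0.1584 + 0.001550 = 0.1600 K/W
Q = ΔT/ΣR = (94 K − 294 K)/0.1600 = -1250 W
(Negative Q ⇒ heat flows inward; heat gain = 1250 W.)

Q = 1250 W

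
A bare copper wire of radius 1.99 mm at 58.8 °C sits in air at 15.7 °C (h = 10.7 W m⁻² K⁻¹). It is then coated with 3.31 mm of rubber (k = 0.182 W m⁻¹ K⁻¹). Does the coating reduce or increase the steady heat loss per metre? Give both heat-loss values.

Critical radius for a cylinder: r_cr = k/h = 0.0170 m = 1.70 cm.
Outer radius after coating: r₂ = 0.00199 + 0.00331 = 0.00530 m.
Since r₁ < r_cr and r₂ ≤ r_cr, the coating moves toward the maximum at r_cr — heat loss rises.
Bare: R = 1/(2πr₁h) = 7.475 m·K/W; Q = 43.1/7.475 = 5.77 W/m.
Coated: R = R_cond + R_conv = 3.663 m·K/W; Q = 43.1/3.663 = 11.8 W/m.

increases: 5.77 → 11.8 W/m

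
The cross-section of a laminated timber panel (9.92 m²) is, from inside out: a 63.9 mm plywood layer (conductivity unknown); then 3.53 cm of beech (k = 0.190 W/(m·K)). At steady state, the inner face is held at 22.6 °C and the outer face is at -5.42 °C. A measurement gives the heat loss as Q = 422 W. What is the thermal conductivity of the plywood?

k = 0.135 W/m·K

ΣR = ΔT/Q = |22.6 − -5.42|/422 = 0.06640 K/W
Known resistances:
  R_beech = L/(kA) = 0.0353/(0.190·9.92) = 0.01873 K/W
R_plywood = ΣR − ΣR_known = 0.06640 − 0.01873 = 0.04767 K/W
L/(kA) = 0.04767 ⇒ k = 0.0639/(0.04767·9.92) = 0.135 W/m·K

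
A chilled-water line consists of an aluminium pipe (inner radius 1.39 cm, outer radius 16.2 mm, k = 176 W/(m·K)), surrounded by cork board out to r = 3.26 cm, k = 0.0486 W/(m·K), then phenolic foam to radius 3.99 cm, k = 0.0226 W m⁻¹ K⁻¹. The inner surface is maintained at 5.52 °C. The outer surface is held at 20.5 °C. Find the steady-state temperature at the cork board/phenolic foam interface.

T = 14.8 °C

Resistance network (inner→outer):
  R'_aluminium = ln(0.0162/0.0139)/(2πk) = 0.1531/(2π·176) = 1.385×10^-4 m·K/W
  R'_cork board = ln(0.0326/0.0162)/(2πk) = 0.6993/(2π·0.0486) = 2.290 m·K/W
  R'_phenolic foam = ln(0.0399/0.0326)/(2πk) = 0.2021/(2π·0.0226) = 1.423 m·K/W
ΣR = 1.385×10^-4 + 2.290 + 1.423 = 3.713 m·K/W
Q' = ΔT/ΣR = (5.52 °C − 20.5 °C)/3.713 = -4.034 W/m
From the inner boundary to the cork board/phenolic foam interface, ΣR_partial = 2.290 m·K/W.
T_interface = T_in − Q'·ΣR_partial = 5.52 °C − (-4.034)(2.290) = 14.8 °C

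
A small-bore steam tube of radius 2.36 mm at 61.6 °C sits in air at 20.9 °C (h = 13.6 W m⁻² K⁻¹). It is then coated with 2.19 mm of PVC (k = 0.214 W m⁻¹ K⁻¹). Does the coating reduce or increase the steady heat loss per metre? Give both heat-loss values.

increases: 8.21 → 13.3 W/m

Critical radius for a cylinder: r_cr = k/h = 0.0157 m = 1.57 cm.
Outer radius after coating: r₂ = 0.00236 + 0.00219 = 0.00455 m.
Since r₁ < r_cr and r₂ ≤ r_cr, the coating moves toward the maximum at r_cr — heat loss rises.
Bare: R = 1/(2πr₁h) = 4.959 m·K/W; Q = 40.7/4.959 = 8.21 W/m.
Coated: R = R_cond + R_conv = 3.060 m·K/W; Q = 40.7/3.060 = 13.3 W/m.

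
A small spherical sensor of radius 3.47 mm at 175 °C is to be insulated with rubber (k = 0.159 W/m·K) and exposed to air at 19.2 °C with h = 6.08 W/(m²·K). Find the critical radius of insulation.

For a sphere, r_cr = 2k_ins/h = 2·0.159/6.08 = 0.0523 m = 5.23 cm

r_cr = 5.23 cm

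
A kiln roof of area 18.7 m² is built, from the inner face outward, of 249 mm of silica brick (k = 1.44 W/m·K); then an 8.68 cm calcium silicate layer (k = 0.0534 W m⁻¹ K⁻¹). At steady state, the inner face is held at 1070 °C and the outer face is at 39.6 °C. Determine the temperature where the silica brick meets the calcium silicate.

T = 971 °C

Resistance network (inner→outer):
  R_silica brick = L/(kA) = 0.249/(1.44·18.7) = 0.009247 K/W
  R_calcium silicate = L/(kA) = 0.0868/(0.0534·18.7) = 0.08692 K/W
ΣR = 0.009247 + 0.08692 = 0.09617 K/W
Q = ΔT/ΣR = (1070 °C − 39.6 °C)/0.09617 = 10710 W
From the inner boundary to the silica brick/calcium silicate interface, ΣR_partial = 0.009247 K/W.
T_interface = T_in − Q·ΣR_partial = 1070 °C − (10710)(0.009247) = 971 °C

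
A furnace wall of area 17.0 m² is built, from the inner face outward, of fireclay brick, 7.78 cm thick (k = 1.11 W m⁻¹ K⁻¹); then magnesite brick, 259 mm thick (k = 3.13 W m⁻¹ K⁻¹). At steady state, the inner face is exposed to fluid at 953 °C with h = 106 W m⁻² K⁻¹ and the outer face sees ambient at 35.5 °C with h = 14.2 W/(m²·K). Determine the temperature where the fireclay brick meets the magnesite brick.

T = 639 °C

Treat each layer as a resistance in series:
  R_conv,in = 1/(hA) = 1/(106·17.0) = 5.549×10^-4 K/W
  R_fireclay brick = L/(kA) = 0.0778/(1.11·17.0) = 0.004123 K/W
  R_magnesite brick = L/(kA) = 0.259/(3.13·17.0) = 0.004868 K/W
  R_conv,out = 1/(hA) = 1/(14.2·17.0) = 0.004143 K/W
ΣR = 5.549×10^-4 + 0.004123 + 0.004868 + 0.004143 = 0.01369 K/W
Q = ΔT/ΣR = (953 °C − 35.5 °C)/0.01369 = 67020 W
From the inner boundary to the fireclay brick/magnesite brick interface, ΣR_partial = 0.004678 K/W.
T_interface = T_in − Q·ΣR_partial = 953 °C − (67020)(0.004678) = 639 °C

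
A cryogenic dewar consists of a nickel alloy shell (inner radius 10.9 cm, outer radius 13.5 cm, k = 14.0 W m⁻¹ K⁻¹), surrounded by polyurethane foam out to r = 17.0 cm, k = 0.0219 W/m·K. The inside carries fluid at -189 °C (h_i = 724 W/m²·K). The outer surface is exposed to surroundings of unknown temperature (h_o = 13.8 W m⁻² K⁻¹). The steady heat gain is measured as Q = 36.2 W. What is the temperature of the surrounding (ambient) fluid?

T_out = 19.5 °C

Series resistances:
  R_conv,in = 1/(4πr²h) = 1/(4π·0.109²·724) = 0.009251 K/W
  R_nickel alloy = (1/0.109 − 1/0.135)/(4πk) = 1.767/(4π·14.0) = 0.01004 K/W
  R_polyurethane foam = (1/0.135 − 1/0.170)/(4πk) = 1.525/(4π·0.0219) = 5.542 K/W
  R_conv,out = 1/(4πr²h) = 1/(4π·0.170²·13.8) = 0.1995 K/W
ΣR = 5.760 K/W
ΔT = Q·ΣR = 36.2 × 5.760 = 208.5 K
Heat flows inward, so T_out = T_in + ΔT = -189 + 208.5 = 19.5 °C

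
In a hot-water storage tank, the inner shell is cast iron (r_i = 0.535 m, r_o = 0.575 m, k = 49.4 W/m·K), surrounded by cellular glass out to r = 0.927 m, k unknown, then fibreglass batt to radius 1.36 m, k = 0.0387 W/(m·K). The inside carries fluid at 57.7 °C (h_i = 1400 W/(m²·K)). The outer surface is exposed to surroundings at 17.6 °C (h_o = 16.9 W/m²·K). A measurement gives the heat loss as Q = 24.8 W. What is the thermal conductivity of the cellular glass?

k = 0.0579 W/m·K

ΣR = ΔT/Q = |57.7 − 17.6|/24.8 = 1.617 K/W
Known resistances:
  R_conv,in = 1/(4πr²h) = 1/(4π·0.535²·1400) = 1.986×10^-4 K/W
  R_cast iron = (1/0.535 − 1/0.575)/(4πk) = 0.1300/(4π·49.4) = 2.095×10^-4 K/W
  R_fibreglass batt = (1/0.927 − 1/1.36)/(4πk) = 0.3435/(4π·0.0387) = 0.7062 K/W
  R_conv,out = 1/(4πr²h) = 1/(4π·1.36²·16.9) = 0.002546 K/W
R_cellular glass = ΣR − ΣR_known = 1.617 − 0.7092 = 0.9078 K/W
(1/r₁−1/r₂)/(4πk) = 0.9078 ⇒ k = 0.6604/(4π·0.9078) = 0.0579 W/m·K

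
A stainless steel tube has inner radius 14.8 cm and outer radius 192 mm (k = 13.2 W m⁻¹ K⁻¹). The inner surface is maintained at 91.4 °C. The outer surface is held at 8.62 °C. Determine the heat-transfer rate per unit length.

Q' = 26.4 kW/m

Q' = 2πk·ΔT/ln(r₂/r₁) = 2π × 13.2 × 82.78 / ln(0.192/0.148) = 26400 W/m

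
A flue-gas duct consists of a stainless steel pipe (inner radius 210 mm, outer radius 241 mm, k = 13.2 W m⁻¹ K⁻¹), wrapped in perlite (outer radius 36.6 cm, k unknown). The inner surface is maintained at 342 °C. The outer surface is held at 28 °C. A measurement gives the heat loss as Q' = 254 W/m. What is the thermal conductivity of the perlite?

ΣR = ΔT/Q' = |342 − 28|/254 = 1.236 m·K/W
Known resistances:
  R'_stainless steel = ln(0.241/0.210)/(2πk) = 0.1377/(2π·13.2) = 0.001660 m·K/W
R_perlite = ΣR − ΣR_known = 1.236 − 0.001660 = 1.234 m·K/W
ln(r₂/r₁)/(2πk) = 1.234 ⇒ k = 0.4178/(2π·1.234) = 0.0539 W/m·K

k = 0.0539 W/m·K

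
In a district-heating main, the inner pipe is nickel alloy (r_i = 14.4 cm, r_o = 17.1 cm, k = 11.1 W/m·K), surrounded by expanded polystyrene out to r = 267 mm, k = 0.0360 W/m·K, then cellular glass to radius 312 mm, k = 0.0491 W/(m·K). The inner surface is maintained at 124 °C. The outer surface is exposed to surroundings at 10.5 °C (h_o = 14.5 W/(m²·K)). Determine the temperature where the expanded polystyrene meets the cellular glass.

Treat each layer as a resistance in series:
  R'_nickel alloy = ln(0.171/0.144)/(2πk) = 0.1719/(2π·11.1) = 0.002464 m·K/W
  R'_expanded polystyrene = ln(0.267/0.171)/(2πk) = 0.4456/(2π·0.0360) = 1.970 m·K/W
  R'_cellular glass = ln(0.312/0.267)/(2πk) = 0.1558/(2π·0.0491) = 0.5049 m·K/W
  R'_conv,out = 1/(2πr h) = 1/(2π·0.312·14.5) = 0.03518 m·K/W
ΣR = 0.002464 + 1.970 + 0.5049 + 0.03518 = 2.513 m·K/W
Q' = ΔT/ΣR = (124 °C − 10.5 °C)/2.513 = 45.17 W/m
From the inner boundary to the expanded polystyrene/cellular glass interface, ΣR_partial = 1.972 m·K/W.
T_interface = T_in − Q'·ΣR_partial = 124 °C − (45.17)(1.972) = 34.9 °C

T = 34.9 °C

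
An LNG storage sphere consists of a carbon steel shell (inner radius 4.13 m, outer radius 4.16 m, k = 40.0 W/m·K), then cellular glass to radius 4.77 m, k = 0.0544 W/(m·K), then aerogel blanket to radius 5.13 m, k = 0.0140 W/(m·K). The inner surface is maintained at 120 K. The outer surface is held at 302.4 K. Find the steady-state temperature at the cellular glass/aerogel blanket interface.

Treat each layer as a resistance in series:
  R_carbon steel = (1/4.13 − 1/4.16)/(4πk) = 0.001746/(4π·40.0) = 3.474×10^-6 K/W
  R_cellular glass = (1/4.16 − 1/4.77)/(4πk) = 0.03074/(4π·0.0544) = 0.04497 K/W
  R_aerogel blanket = (1/4.77 − 1/5.13)/(4πk) = 0.01471/(4π·0.0140) = 0.08362 K/W
ΣR = 3.474×10^-6 + 0.04497 + 0.08362 = 0.1286 K/W
Q = ΔT/ΣR = (120 K − 302.4 K)/0.1286 = -1418 W
From the inner boundary to the cellular glass/aerogel blanket interface, ΣR_partial = 0.04497 K/W.
T_interface = T_in − Q·ΣR_partial = 120 K − (-1418)(0.04497) = 183.8 K

T = 183.8 K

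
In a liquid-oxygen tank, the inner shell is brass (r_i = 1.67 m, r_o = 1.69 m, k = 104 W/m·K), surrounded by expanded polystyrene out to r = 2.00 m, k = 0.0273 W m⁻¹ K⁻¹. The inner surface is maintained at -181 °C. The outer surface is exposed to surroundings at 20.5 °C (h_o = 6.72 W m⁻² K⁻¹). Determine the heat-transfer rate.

Q = 745 W

Resistance network (inner→outer):
  R_brass = (1/1.67 − 1/1.69)/(4πk) = 0.007086/(4π·104) = 5.422×10^-6 K/W
  R_expanded polystyrene = (1/1.69 − 1/2.00)/(4πk) = 0.09172/(4π·0.0273) = 0.2673 K/W
  R_conv,out = 1/(4πr²h) = 1/(4π·2.00²·6.72) = 0.002960 K/W
ΣR = 5.422×10^-6 + 0.2673 + 0.002960 = 0.2703 K/W
Q = ΔT/ΣR = (-181 °C − 20.5 °C)/0.2703 = -745 W
(Negative Q ⇒ heat flows inward; heat gain = 745 W.)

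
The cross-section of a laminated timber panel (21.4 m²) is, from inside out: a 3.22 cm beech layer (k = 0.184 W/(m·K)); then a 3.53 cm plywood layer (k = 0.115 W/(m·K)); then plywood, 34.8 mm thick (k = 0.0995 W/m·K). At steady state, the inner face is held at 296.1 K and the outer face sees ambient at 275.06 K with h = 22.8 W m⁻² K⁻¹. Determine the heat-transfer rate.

Resistance network (inner→outer):
  R_beech = L/(kA) = 0.0322/(0.184·21.4) = 0.008178 K/W
  R_plywood = L/(kA) = 0.0353/(0.115·21.4) = 0.01434 K/W
  R_plywood = L/(kA) = 0.0348/(0.0995·21.4) = 0.01634 K/W
  R_conv,out = 1/(hA) = 1/(22.8·21.4) = 0.002050 K/W
ΣR = 0.008178 + 0.01434 + 0.01634 + 0.002050 = 0.04091 K/W
Q = ΔT/ΣR = (296.1 K − 275.06 K)/0.04091 = 514 W

Q = 514 W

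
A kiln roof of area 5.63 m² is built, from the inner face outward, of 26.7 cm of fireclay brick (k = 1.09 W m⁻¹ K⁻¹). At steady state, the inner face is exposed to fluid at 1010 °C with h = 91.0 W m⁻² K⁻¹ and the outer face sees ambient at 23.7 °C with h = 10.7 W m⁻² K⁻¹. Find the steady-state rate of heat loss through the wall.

Series thermal resistances, inner to outer:
  R_conv,in = 1/(hA) = 1/(91.0·5.63) = 0.001952 K/W
  R_fireclay brick = L/(kA) = 0.267/(1.09·5.63) = 0.04351 K/W
  R_conv,out = 1/(hA) = 1/(10.7·5.63) = 0.01660 K/W
ΣR = 0.001952 + 0.04351 + 0.01660 = 0.06206 K/W
Q = ΔT/ΣR = (1010 °C − 23.7 °C)/0.06206 = 15900 W

Q = 15.9 kW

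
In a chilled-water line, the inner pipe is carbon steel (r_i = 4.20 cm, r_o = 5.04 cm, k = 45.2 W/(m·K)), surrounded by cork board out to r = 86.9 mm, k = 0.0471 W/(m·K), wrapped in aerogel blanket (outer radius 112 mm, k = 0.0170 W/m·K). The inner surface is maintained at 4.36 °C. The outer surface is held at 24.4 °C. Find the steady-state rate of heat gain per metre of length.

Q' = 4.75 W/m

Resistance network (inner→outer):
  R'_carbon steel = ln(0.0504/0.0420)/(2πk) = 0.1823/(2π·45.2) = 6.420×10^-4 m·K/W
  R'_cork board = ln(0.0869/0.0504)/(2πk) = 0.5448/(2π·0.0471) = 1.841 m·K/W
  R'_aerogel blanket = ln(0.112/0.0869)/(2πk) = 0.2537/(2π·0.0170) = 2.376 m·K/W
ΣR = 6.420×10^-4 + 1.841 + 2.376 = 4.218 m·K/W
Q' = ΔT/ΣR = (4.36 °C − 24.4 °C)/4.218 = -4.75 W/m
(Negative Q' ⇒ heat flows inward; heat gain = 4.75 W/m.)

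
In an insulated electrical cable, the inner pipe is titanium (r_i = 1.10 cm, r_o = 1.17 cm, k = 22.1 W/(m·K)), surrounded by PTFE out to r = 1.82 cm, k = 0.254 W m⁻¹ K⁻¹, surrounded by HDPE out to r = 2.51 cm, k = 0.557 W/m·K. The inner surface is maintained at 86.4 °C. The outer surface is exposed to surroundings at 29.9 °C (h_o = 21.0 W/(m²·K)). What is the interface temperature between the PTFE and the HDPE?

Series thermal resistances, inner to outer:
  R'_titanium = ln(0.0117/0.0110)/(2πk) = 0.06169/(2π·22.1) = 4.443×10^-4 m·K/W
  R'_PTFE = ln(0.0182/0.0117)/(2πk) = 0.4418/(2π·0.254) = 0.2768 m·K/W
  R'_HDPE = ln(0.0251/0.0182)/(2πk) = 0.3214/(2π·0.557) = 0.09185 m·K/W
  R'_conv,out = 1/(2πr h) = 1/(2π·0.0251·21.0) = 0.3019 m·K/W
ΣR = 4.443×10^-4 + 0.2768 + 0.09185 + 0.3019 = 0.6710 m·K/W
Q' = ΔT/ΣR = (86.4 °C − 29.9 °C)/0.6710 = 84.20 W/m
From the inner boundary to the PTFE/HDPE interface, ΣR_partial = 0.2772 m·K/W.
T_interface = T_in − Q'·ΣR_partial = 86.4 °C − (84.20)(0.2772) = 63.1 °C

T = 63.1 °C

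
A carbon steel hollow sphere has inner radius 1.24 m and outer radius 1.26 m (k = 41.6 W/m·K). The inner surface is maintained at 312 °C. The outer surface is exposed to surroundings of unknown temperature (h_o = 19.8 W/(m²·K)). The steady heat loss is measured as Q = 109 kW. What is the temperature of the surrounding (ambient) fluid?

Series resistances:
  R_carbon steel = (1/1.24 − 1/1.26)/(4πk) = 0.01280/(4π·41.6) = 2.449×10^-5 K/W
  R_conv,out = 1/(4πr²h) = 1/(4π·1.26²·19.8) = 0.002532 K/W
ΣR = 0.002556 K/W
ΔT = Q·ΣR = 1.09×10^5 × 0.002556 = 278.6 K
Heat flows outward, so T_out = T_in − ΔT = 312 − 278.6 = 33.4 °C

T_out = 33.4 °C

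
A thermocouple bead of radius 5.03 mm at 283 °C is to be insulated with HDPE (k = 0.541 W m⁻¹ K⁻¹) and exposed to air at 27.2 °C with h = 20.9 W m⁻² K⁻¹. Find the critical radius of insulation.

r_cr = 5.18 cm

For a sphere, r_cr = 2k_ins/h = 2·0.541/20.9 = 0.0518 m = 5.18 cm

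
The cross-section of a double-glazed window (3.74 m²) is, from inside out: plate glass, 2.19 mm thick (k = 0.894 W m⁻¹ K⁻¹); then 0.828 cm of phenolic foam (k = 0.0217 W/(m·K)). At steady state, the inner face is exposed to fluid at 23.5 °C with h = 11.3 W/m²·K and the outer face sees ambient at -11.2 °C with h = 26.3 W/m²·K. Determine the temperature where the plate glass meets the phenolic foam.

T = 17.3 °C

Series thermal resistances, inner to outer:
  R_conv,in = 1/(hA) = 1/(11.3·3.74) = 0.02366 K/W
  R_plate glass = L/(kA) = 0.00219/(0.894·3.74) = 6.550×10^-4 K/W
  R_phenolic foam = L/(kA) = 0.00828/(0.0217·3.74) = 0.1020 K/W
  R_conv,out = 1/(hA) = 1/(26.3·3.74) = 0.01017 K/W
ΣR = 0.02366 + 6.550×10^-4 + 0.1020 + 0.01017 = 0.1365 K/W
Q = ΔT/ΣR = (23.5 °C − -11.2 °C)/0.1365 = 254.2 W
From the inner boundary to the plate glass/phenolic foam interface, ΣR_partial = 0.02431 K/W.
T_interface = T_in − Q·ΣR_partial = 23.5 °C − (254.2)(0.02431) = 17.3 °C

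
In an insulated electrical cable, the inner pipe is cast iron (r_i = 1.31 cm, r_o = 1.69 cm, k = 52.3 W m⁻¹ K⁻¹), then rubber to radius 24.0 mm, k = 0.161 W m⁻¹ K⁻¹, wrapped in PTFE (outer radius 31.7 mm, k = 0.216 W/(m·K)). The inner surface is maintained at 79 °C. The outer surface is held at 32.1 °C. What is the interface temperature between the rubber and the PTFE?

T = 49.5 °C

Treat each layer as a resistance in series:
  R'_cast iron = ln(0.0169/0.0131)/(2πk) = 0.2547/(2π·52.3) = 7.751×10^-4 m·K/W
  R'_rubber = ln(0.0240/0.0169)/(2πk) = 0.3507/(2π·0.161) = 0.3467 m·K/W
  R'_PTFE = ln(0.0317/0.0240)/(2πk) = 0.2783/(2π·0.216) = 0.2050 m·K/W
ΣR = 7.751×10^-4 + 0.3467 + 0.2050 = 0.5525 m·K/W
Q' = ΔT/ΣR = (79 °C − 32.1 °C)/0.5525 = 84.89 W/m
From the inner boundary to the rubber/PTFE interface, ΣR_partial = 0.3475 m·K/W.
T_interface = T_in − Q'·ΣR_partial = 79 °C − (84.89)(0.3475) = 49.5 °C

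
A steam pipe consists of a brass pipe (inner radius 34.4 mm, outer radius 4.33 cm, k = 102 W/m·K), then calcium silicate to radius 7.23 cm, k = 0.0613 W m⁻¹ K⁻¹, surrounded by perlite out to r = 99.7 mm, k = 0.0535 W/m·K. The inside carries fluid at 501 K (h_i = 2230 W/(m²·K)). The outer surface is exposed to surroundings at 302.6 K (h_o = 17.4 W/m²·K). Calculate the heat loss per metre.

Q' = 83.3 W/m

Resistance network (inner→outer):
  R'_conv,in = 1/(2πr h) = 1/(2π·0.0344·2230) = 0.002075 m·K/W
  R'_brass = ln(0.0433/0.0344)/(2πk) = 0.2301/(2π·102) = 3.590×10^-4 m·K/W
  R'_calcium silicate = ln(0.0723/0.0433)/(2πk) = 0.5127/(2π·0.0613) = 1.331 m·K/W
  R'_perlite = ln(0.0997/0.0723)/(2πk) = 0.3213/(2π·0.0535) = 0.9559 m·K/W
  R'_conv,out = 1/(2πr h) = 1/(2π·0.0997·17.4) = 0.09174 m·K/W
ΣR = 0.002075 + 3.590×10^-4 + 1.331 + 0.9559 + 0.09174 = 2.381 m·K/W
Q' = ΔT/ΣR = (501 K − 302.6 K)/2.381 = 83.3 W/m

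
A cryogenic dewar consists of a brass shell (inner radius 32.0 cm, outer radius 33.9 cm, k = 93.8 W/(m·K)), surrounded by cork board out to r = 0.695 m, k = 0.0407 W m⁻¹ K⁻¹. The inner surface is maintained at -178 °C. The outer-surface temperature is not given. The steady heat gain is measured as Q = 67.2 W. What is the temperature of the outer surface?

Series resistances:
  R_brass = (1/0.320 − 1/0.339)/(4πk) = 0.1751/(4π·93.8) = 1.486×10^-4 K/W
  R_cork board = (1/0.339 − 1/0.695)/(4πk) = 1.511/(4π·0.0407) = 2.954 K/W
ΣR = 2.954 K/W
ΔT = Q·ΣR = 67.2 × 2.954 = 198.5 K
Heat flows inward, so T_out = T_in + ΔT = -178 + 198.5 = 20.5 °C

T_out = 20.5 °C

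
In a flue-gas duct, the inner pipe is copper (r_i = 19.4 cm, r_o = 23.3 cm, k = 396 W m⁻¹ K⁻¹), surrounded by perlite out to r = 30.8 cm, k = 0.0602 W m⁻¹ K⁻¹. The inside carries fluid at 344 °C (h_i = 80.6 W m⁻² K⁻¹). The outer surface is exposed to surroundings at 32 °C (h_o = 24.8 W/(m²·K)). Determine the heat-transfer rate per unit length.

Q' = 406 W/m

Series thermal resistances, inner to outer:
  R'_conv,in = 1/(2πr h) = 1/(2π·0.194·80.6) = 0.01018 m·K/W
  R'_copper = ln(0.233/0.194)/(2πk) = 0.1832/(2π·396) = 7.362×10^-5 m·K/W
  R'_perlite = ln(0.308/0.233)/(2πk) = 0.2791/(2π·0.0602) = 0.7378 m·K/W
  R'_conv,out = 1/(2πr h) = 1/(2π·0.308·24.8) = 0.02084 m·K/W
ΣR = 0.01018 + 7.362×10^-5 + 0.7378 + 0.02084 = 0.7689 m·K/W
Q' = ΔT/ΣR = (344 °C − 32 °C)/0.7689 = 406 W/m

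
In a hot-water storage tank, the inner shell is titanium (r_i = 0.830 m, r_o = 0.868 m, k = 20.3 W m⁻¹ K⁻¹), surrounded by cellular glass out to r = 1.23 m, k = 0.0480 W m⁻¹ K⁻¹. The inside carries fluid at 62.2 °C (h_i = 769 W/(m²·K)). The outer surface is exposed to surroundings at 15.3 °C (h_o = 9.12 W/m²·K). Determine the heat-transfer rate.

Treat each layer as a resistance in series:
  R_conv,in = 1/(4πr²h) = 1/(4π·0.830²·769) = 1.502×10^-4 K/W
  R_titanium = (1/0.830 − 1/0.868)/(4πk) = 0.05275/(4π·20.3) = 2.068×10^-4 K/W
  R_cellular glass = (1/0.868 − 1/1.23)/(4πk) = 0.3391/(4π·0.0480) = 0.5621 K/W
  R_conv,out = 1/(4πr²h) = 1/(4π·1.23²·9.12) = 0.005767 K/W
ΣR = 1.502×10^-4 + 2.068×10^-4 + 0.5621 + 0.005767 = 0.5682 K/W
Q = ΔT/ΣR = (62.2 °C − 15.3 °C)/0.5682 = 82.5 W

Q = 82.5 W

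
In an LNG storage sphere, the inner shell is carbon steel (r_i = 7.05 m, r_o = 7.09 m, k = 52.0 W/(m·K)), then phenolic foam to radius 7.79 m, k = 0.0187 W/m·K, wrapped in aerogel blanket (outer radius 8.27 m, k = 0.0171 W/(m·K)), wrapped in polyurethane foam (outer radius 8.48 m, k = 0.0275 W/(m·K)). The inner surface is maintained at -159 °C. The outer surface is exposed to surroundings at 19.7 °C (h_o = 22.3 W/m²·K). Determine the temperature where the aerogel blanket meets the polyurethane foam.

T = 3.7 °C

Resistance network (inner→outer):
  R_carbon steel = (1/7.05 − 1/7.09)/(4πk) = 8.002×10^-4/(4π·52.0) = 1.225×10^-6 K/W
  R_phenolic foam = (1/7.09 − 1/7.79)/(4πk) = 0.01267/(4π·0.0187) = 0.05393 K/W
  R_aerogel blanket = (1/7.79 − 1/8.27)/(4πk) = 0.007451/(4π·0.0171) = 0.03467 K/W
  R_polyurethane foam = (1/8.27 − 1/8.48)/(4πk) = 0.002994/(4π·0.0275) = 0.008665 K/W
  R_conv,out = 1/(4πr²h) = 1/(4π·8.48²·22.3) = 4.962×10^-5 K/W
ΣR = 1.225×10^-6 + 0.05393 + 0.03467 + 0.008665 + 4.962×10^-5 = 0.09732 K/W
Q = ΔT/ΣR = (-159 °C − 19.7 °C)/0.09732 = -1836 W
From the inner boundary to the aerogel blanket/polyurethane foam interface, ΣR_partial = 0.08860 K/W.
T_interface = T_in − Q·ΣR_partial = -159 °C − (-1836)(0.08860) = 3.7 °C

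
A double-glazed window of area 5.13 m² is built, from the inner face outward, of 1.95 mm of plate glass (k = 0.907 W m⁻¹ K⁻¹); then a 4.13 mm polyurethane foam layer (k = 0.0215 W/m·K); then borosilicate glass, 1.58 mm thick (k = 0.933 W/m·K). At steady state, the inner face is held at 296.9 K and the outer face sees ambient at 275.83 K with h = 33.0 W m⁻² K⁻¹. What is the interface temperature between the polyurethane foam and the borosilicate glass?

Series thermal resistances, inner to outer:
  R_plate glass = L/(kA) = 0.00195/(0.907·5.13) = 4.191×10^-4 K/W
  R_polyurethane foam = L/(kA) = 0.00413/(0.0215·5.13) = 0.03745 K/W
  R_borosilicate glass = L/(kA) = 0.00158/(0.933·5.13) = 3.301×10^-4 K/W
  R_conv,out = 1/(hA) = 1/(33.0·5.13) = 0.005907 K/W
ΣR = 4.191×10^-4 + 0.03745 + 3.301×10^-4 + 0.005907 = 0.04411 K/W
Q = ΔT/ΣR = (296.9 K − 275.83 K)/0.04411 = 477.7 W
From the inner boundary to the polyurethane foam/borosilicate glass interface, ΣR_partial = 0.03787 K/W.
T_interface = T_in − Q·ΣR_partial = 296.9 K − (477.7)(0.03787) = 278.81 K

T = 278.81 K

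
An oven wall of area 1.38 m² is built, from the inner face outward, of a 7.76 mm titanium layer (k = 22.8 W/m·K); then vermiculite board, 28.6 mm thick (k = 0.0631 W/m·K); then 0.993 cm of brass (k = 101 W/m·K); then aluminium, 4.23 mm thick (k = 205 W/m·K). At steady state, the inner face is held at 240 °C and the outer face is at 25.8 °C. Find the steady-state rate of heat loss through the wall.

Treat each layer as a resistance in series:
  R_titanium = L/(kA) = 0.00776/(22.8·1.38) = 2.466×10^-4 K/W
  R_vermiculite board = L/(kA) = 0.0286/(0.0631·1.38) = 0.3284 K/W
  R_brass = L/(kA) = 0.00993/(101·1.38) = 7.124×10^-5 K/W
  R_aluminium = L/(kA) = 0.00423/(205·1.38) = 1.495×10^-5 K/W
ΣR = 2.466×10^-4 + 0.3284 + 7.124×10^-5 + 1.495×10^-5 = 0.3287 K/W
Q = ΔT/ΣR = (240 °C − 25.8 °C)/0.3287 = 652 W

Q = 652 W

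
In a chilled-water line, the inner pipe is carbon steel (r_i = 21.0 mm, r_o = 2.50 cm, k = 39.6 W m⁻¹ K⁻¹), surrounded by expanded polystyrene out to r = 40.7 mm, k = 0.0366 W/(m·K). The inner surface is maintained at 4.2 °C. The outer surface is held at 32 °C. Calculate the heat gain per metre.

Q' = 13.1 W/m

Treat each layer as a resistance in series:
  R'_carbon steel = ln(0.0250/0.0210)/(2πk) = 0.1744/(2π·39.6) = 7.007×10^-4 m·K/W
  R'_expanded polystyrene = ln(0.0407/0.0250)/(2πk) = 0.4874/(2π·0.0366) = 2.119 m·K/W
ΣR = 7.007×10^-4 + 2.119 = 2.120 m·K/W
Q' = ΔT/ΣR = (4.2 °C − 32 °C)/2.120 = -13.1 W/m
(Negative Q' ⇒ heat flows inward; heat gain = 13.1 W/m.)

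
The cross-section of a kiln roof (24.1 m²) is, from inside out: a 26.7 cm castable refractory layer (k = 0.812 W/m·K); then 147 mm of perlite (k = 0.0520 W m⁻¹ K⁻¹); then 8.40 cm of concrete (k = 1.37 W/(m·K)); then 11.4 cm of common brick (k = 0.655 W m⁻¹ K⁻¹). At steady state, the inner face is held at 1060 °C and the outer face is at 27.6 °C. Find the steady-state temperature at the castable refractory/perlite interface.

Treat each layer as a resistance in series:
  R_castable refractory = L/(kA) = 0.267/(0.812·24.1) = 0.01364 K/W
  R_perlite = L/(kA) = 0.147/(0.0520·24.1) = 0.1173 K/W
  R_concrete = L/(kA) = 0.0840/(1.37·24.1) = 0.002544 K/W
  R_common brick = L/(kA) = 0.114/(0.655·24.1) = 0.007222 K/W
ΣR = 0.01364 + 0.1173 + 0.002544 + 0.007222 = 0.1407 K/W
Q = ΔT/ΣR = (1060 °C − 27.6 °C)/0.1407 = 7338 W
From the inner boundary to the castable refractory/perlite interface, ΣR_partial = 0.01364 K/W.
T_interface = T_in − Q·ΣR_partial = 1060 °C − (7338)(0.01364) = 960 °C

T = 960 °C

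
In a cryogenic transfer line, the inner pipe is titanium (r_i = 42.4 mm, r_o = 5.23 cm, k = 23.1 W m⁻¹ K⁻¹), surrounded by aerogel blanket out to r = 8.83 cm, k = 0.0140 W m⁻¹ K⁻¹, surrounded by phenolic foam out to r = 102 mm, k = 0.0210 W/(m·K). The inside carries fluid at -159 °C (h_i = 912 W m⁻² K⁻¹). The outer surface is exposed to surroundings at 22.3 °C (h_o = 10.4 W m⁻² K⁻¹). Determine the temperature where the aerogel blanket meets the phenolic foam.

Series thermal resistances, inner to outer:
  R'_conv,in = 1/(2πr h) = 1/(2π·0.0424·912) = 0.004116 m·K/W
  R'_titanium = ln(0.0523/0.0424)/(2πk) = 0.2098/(2π·23.1) = 0.001446 m·K/W
  R'_aerogel blanket = ln(0.0883/0.0523)/(2πk) = 0.5237/(2π·0.0140) = 5.954 m·K/W
  R'_phenolic foam = ln(0.102/0.0883)/(2πk) = 0.1442/(2π·0.0210) = 1.093 m·K/W
  R'_conv,out = 1/(2πr h) = 1/(2π·0.102·10.4) = 0.1500 m·K/W
ΣR = 0.004116 + 0.001446 + 5.954 + 1.093 + 0.1500 = 7.203 m·K/W
Q' = ΔT/ΣR = (-159 °C − 22.3 °C)/7.203 = -25.17 W/m
From the inner boundary to the aerogel blanket/phenolic foam interface, ΣR_partial = 5.960 m·K/W.
T_interface = T_in − Q'·ΣR_partial = -159 °C − (-25.17)(5.960) = -9.0 °C

T = -9.0 °C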